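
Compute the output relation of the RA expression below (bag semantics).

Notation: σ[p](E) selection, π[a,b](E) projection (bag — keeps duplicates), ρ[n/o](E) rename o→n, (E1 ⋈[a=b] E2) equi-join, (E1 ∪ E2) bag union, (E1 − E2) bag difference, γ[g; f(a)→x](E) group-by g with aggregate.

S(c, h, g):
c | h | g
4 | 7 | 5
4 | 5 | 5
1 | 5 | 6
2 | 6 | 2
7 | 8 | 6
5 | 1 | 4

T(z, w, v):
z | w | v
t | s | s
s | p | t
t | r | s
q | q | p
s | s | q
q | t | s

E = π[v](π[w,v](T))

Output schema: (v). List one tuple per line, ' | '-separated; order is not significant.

Stepwise |·|:
  T → 6
  π[w,v](T) → 6
  π[v](π[w,v](T)) → 6

== RESULT ==
v
p
q
s
s
s
t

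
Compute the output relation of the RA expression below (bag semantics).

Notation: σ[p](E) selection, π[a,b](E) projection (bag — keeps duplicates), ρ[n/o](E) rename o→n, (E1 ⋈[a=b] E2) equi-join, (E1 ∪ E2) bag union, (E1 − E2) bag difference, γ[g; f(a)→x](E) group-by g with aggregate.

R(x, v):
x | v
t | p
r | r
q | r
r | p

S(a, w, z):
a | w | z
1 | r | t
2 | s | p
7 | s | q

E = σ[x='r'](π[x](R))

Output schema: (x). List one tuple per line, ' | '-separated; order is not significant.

Subexpression sizes:
  R → 4
  π[x](R) → 4
  σ[x='r'](π[x](R)) → 2

== RESULT ==
x
r
r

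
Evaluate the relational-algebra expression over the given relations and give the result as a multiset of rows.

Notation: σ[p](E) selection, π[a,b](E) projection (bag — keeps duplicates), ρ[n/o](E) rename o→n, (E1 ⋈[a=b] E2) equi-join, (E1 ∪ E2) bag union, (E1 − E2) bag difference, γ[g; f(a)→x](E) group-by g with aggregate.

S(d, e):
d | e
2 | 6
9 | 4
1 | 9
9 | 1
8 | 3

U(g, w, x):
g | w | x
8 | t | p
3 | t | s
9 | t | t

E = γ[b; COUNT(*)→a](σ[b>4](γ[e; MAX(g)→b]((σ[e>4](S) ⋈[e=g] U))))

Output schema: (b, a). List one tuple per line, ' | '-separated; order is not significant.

Per-node cardinality:
  S → 5
  σ[e>4](S) → 2
  U → 3
  (σ[e>4](S) ⋈[e=g] U) → 1
  γ[e; MAX(g)→b]((σ[e>4](S) ⋈[e=g] U)) → 1
  σ[b>4](γ[e; MAX(g)→b]((σ[e>4](S) ⋈[e=g] U))) → 1
  γ[b; COUNT(*)→a](σ[b>4](γ[e; MAX(g)→b]((σ[e>4](S) ⋈[e=g] U)))) → 1

== RESULT ==
b | a
9 | 1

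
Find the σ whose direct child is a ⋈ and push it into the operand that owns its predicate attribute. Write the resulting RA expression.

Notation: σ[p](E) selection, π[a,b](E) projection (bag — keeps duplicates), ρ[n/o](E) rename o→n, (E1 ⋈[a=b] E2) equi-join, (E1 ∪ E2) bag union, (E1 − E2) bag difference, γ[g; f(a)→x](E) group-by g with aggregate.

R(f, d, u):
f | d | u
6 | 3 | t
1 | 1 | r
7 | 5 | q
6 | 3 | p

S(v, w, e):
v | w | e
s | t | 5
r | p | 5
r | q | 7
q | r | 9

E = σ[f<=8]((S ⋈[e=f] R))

σ filters on f, owned by the right side.
E' = (S ⋈[e=f] σ[f<=8](R))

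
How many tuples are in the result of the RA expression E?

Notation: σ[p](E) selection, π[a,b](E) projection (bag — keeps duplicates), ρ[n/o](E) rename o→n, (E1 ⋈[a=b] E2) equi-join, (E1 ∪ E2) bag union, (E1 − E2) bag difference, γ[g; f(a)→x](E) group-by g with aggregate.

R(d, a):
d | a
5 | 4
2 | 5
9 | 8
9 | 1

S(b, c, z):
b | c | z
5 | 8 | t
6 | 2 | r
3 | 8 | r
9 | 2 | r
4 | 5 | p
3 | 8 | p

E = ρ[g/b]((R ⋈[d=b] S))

Row counts bottom-up:
  R → 4
  S → 6
  (R ⋈[d=b] S) → 3
  ρ[g/b]((R ⋈[d=b] S)) → 3

|E| = 3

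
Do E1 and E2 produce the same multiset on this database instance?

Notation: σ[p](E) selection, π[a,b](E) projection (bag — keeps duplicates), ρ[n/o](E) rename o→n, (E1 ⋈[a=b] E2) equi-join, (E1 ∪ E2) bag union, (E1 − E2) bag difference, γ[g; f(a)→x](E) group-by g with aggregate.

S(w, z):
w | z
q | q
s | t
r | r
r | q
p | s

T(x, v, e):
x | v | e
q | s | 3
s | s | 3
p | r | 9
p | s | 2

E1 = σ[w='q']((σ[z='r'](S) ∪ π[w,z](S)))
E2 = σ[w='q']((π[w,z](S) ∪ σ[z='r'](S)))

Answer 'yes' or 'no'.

E1 subexpression sizes:
  S → 5
  σ[z='r'](S) → 1
  S → 5
  π[w,z](S) → 5
  (σ[z='r'](S) ∪ π[w,z](S)) → 6
  σ[w='q']((σ[z='r'](S) ∪ π[w,z](S))) → 1
E2 subexpression sizes:
  S → 5
  π[w,z](S) → 5
  S → 5
  σ[z='r'](S) → 1
  (π[w,z](S) ∪ σ[z='r'](S)) → 6
  σ[w='q']((π[w,z](S) ∪ σ[z='r'](S))) → 1

E1 and E2 produce the same multiset:
w | z
q | q

yes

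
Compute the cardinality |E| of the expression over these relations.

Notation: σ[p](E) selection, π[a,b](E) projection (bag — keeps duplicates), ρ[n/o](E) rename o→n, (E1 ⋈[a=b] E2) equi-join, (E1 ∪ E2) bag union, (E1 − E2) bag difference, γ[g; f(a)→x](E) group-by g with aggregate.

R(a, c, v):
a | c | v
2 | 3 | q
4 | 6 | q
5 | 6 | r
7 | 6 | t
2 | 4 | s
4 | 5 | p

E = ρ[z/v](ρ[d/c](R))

Row counts bottom-up:
  R → 6
  ρ[d/c](R) → 6
  ρ[z/v](ρ[d/c](R)) → 6

|E| = 6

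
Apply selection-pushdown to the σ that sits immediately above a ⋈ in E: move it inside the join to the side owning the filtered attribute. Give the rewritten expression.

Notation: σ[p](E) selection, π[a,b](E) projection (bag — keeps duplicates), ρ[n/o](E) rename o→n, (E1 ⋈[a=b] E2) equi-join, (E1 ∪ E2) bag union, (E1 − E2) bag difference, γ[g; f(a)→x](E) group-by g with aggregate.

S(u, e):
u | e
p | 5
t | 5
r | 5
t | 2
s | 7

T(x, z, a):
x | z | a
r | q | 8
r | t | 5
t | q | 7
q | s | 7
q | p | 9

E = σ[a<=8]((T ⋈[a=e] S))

σ filters on a, owned by the left side.
E' = (σ[a<=8](T) ⋈[a=e] S)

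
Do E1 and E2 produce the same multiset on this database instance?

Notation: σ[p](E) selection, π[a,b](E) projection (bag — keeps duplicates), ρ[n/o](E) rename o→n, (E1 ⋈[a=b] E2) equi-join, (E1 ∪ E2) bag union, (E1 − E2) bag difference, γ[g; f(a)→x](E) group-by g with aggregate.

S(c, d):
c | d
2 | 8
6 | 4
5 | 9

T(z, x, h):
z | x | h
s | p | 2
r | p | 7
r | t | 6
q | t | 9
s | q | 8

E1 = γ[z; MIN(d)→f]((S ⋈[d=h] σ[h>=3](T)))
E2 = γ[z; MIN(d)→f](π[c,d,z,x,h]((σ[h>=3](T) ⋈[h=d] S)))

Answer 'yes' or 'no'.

E1 per-node cardinality:
  S → 3
  T → 5
  σ[h>=3](T) → 4
  (S ⋈[d=h] σ[h>=3](T)) → 2
  γ[z; MIN(d)→f]((S ⋈[d=h] σ[h>=3](T))) → 2
E2 per-node cardinality:
  T → 5
  σ[h>=3](T) → 4
  S → 3
  (σ[h>=3](T) ⋈[h=d] S) → 2
  π[c,d,z,x,h]((σ[h>=3](T) ⋈[h=d] S)) → 2
  γ[z; MIN(d)→f](π[c,d,z,x,h]((σ[h>=3](T) ⋈[h=d] S))) → 2

E1 and E2 produce the same multiset:
z | f
q | 9
s | 8

yes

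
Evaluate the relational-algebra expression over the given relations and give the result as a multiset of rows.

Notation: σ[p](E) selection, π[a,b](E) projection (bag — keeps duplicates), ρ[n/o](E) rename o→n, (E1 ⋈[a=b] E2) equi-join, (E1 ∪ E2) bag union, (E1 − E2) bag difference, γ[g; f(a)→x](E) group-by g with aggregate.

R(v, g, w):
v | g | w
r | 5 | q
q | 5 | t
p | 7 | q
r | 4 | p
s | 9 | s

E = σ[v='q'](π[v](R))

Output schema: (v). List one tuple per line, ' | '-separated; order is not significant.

Row counts bottom-up:
  R → 5
  π[v](R) → 5
  σ[v='q'](π[v](R)) → 1

== RESULT ==
v
q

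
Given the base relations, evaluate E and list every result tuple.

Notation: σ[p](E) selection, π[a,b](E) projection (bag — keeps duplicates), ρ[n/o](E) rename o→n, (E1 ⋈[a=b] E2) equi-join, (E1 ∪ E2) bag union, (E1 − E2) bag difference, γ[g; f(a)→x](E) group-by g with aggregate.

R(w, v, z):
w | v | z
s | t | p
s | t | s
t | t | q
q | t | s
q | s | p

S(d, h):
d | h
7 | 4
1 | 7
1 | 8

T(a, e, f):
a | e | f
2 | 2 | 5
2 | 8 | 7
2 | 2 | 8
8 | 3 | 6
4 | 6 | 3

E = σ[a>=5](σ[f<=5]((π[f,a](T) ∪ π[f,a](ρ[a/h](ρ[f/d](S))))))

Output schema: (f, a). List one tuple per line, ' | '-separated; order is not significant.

Stepwise |·|:
  T → 5
  π[f,a](T) → 5
  S → 3
  ρ[f/d](S) → 3
  ρ[a/h](ρ[f/d](S)) → 3
  π[f,a](ρ[a/h](ρ[f/d](S))) → 3
  (π[f,a](T) ∪ π[f,a](ρ[a/h](ρ[f/d](S)))) → 8
  σ[f<=5]((π[f,a](T) ∪ π[f,a](ρ[a/h](ρ[f/d](S))))) → 4
  σ[a>=5](σ[f<=5]((π[f,a](T) ∪ π[f,a](ρ[a/h](ρ[f/d](S)))))) → 2

== RESULT ==
f | a
1 | 7
1 | 8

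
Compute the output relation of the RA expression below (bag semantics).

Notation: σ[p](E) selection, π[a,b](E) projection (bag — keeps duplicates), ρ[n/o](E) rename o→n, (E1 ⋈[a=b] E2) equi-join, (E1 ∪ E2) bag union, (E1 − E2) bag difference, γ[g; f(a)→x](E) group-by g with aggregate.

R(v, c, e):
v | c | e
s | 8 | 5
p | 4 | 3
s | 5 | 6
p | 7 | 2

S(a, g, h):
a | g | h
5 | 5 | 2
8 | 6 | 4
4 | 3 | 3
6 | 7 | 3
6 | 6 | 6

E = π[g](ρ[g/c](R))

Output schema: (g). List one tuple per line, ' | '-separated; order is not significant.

Per-node cardinality:
  R → 4
  ρ[g/c](R) → 4
  π[g](ρ[g/c](R)) → 4

== RESULT ==
g
4
5
7
8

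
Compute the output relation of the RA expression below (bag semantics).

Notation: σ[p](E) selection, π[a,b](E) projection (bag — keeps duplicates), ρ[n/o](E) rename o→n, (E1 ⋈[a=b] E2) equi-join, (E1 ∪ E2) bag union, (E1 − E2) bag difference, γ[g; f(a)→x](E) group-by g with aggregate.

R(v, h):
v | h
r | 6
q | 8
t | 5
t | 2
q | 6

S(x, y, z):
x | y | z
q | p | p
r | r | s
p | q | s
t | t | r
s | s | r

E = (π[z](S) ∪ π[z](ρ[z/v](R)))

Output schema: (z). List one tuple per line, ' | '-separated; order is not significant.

Row counts bottom-up:
  S → 5
  π[z](S) → 5
  R → 5
  ρ[z/v](R) → 5
  π[z](ρ[z/v](R)) → 5
  (π[z](S) ∪ π[z](ρ[z/v](R))) → 10

== RESULT ==
z
p
q
q
r
r
r
s
s
t
t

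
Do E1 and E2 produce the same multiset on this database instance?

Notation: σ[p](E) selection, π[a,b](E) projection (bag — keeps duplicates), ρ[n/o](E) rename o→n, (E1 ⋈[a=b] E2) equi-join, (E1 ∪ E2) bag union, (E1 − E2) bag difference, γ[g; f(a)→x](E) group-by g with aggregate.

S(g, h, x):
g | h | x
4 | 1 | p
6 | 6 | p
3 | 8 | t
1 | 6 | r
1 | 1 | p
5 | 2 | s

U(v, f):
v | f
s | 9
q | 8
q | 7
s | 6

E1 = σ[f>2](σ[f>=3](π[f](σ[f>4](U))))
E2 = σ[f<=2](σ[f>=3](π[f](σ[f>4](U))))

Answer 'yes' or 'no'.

E1 stepwise |·|:
  U → 4
  σ[f>4](U) → 4
  π[f](σ[f>4](U)) → 4
  σ[f>=3](π[f](σ[f>4](U))) → 4
  σ[f>2](σ[f>=3](π[f](σ[f>4](U)))) → 4
E2 stepwise |·|:
  U → 4
  σ[f>4](U) → 4
  π[f](σ[f>4](U)) → 4
  σ[f>=3](π[f](σ[f>4](U))) → 4
  σ[f<=2](σ[f>=3](π[f](σ[f>4](U)))) → 0

E1 result:
f
6
7
8
9
E2 result:
f
(0 rows)
Witness: (6,) appears 1× in E1 but 0× in E2.

no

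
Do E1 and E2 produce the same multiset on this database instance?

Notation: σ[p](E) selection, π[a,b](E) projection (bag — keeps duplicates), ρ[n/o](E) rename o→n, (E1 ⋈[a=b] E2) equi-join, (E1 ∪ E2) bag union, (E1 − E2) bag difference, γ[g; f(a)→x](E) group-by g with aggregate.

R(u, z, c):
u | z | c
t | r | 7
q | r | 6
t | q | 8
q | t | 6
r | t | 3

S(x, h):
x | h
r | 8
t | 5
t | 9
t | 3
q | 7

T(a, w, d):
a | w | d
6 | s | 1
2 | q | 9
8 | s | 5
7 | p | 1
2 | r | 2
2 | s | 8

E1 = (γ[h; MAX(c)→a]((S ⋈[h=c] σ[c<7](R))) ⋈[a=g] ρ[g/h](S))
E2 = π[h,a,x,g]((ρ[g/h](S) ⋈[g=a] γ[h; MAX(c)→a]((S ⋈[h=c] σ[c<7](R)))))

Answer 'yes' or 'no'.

E1 row counts bottom-up:
  S → 5
  R → 5
  σ[c<7](R) → 3
  (S ⋈[h=c] σ[c<7](R)) → 1
  γ[h; MAX(c)→a]((S ⋈[h=c] σ[c<7](R))) → 1
  S → 5
  ρ[g/h](S) → 5
  (γ[h; MAX(c)→a]((S ⋈[h=c] σ[c<7](R))) ⋈[a=g] ρ[g/h](S)) → 1
E2 row counts bottom-up:
  S → 5
  ρ[g/h](S) → 5
  S → 5
  R → 5
  σ[c<7](R) → 3
  (S ⋈[h=c] σ[c<7](R)) → 1
  γ[h; MAX(c)→a]((S ⋈[h=c] σ[c<7](R))) → 1
  (ρ[g/h](S) ⋈[g=a] γ[h; MAX(c)→a]((S ⋈[h=c] σ[c<7](R)))) → 1
  π[h,a,x,g]((ρ[g/h](S) ⋈[g=a] γ[h; MAX(c)→a]((S ⋈[h=c] σ[c<7](R))))) → 1

E1 and E2 produce the same multiset:
h | a | x | g
3 | 3 | t | 3

yes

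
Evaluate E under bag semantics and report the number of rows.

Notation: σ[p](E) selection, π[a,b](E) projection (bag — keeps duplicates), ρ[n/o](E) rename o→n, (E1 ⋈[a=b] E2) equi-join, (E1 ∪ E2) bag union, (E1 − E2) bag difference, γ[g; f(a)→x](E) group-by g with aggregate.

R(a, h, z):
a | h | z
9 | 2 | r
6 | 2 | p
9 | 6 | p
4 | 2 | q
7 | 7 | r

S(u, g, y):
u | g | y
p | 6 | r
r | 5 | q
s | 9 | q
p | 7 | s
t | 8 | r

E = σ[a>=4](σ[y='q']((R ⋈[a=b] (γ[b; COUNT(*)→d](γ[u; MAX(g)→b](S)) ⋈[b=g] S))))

Stepwise |·|:
  R → 5
  S → 5
  γ[u; MAX(g)→b](S) → 4
  γ[b; COUNT(*)→d](γ[u; MAX(g)→b](S)) → 4
  S → 5
  (γ[b; COUNT(*)→d](γ[u; MAX(g)→b](S)) ⋈[b=g] S) → 4
  (R ⋈[a=b] (γ[b; COUNT(*)→d](γ[u; MAX(g)→b](S)) ⋈[b=g] S)) → 3
  σ[y='q']((R ⋈[a=b] (γ[b; COUNT(*)→d](γ[u; MAX(g)→b](S)) ⋈[b=g] S))) → 2
  σ[a>=4](σ[y='q']((R ⋈[a=b] (γ[b; COUNT(*)→d](γ[u; MAX(g)→b](S)) ⋈[b=g] S)))) → 2

|E| = 2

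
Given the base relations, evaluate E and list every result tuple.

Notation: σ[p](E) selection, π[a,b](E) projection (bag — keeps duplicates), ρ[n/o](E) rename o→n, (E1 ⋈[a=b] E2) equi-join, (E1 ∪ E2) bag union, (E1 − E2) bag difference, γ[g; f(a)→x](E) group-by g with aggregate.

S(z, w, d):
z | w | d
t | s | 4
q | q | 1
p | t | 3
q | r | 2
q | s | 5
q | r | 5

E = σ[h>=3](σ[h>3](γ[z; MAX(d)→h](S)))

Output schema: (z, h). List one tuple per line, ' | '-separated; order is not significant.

Subexpression sizes:
  S → 6
  γ[z; MAX(d)→h](S) → 3
  σ[h>3](γ[z; MAX(d)→h](S)) → 2
  σ[h>=3](σ[h>3](γ[z; MAX(d)→h](S))) → 2

== RESULT ==
z | h
q | 5
t | 4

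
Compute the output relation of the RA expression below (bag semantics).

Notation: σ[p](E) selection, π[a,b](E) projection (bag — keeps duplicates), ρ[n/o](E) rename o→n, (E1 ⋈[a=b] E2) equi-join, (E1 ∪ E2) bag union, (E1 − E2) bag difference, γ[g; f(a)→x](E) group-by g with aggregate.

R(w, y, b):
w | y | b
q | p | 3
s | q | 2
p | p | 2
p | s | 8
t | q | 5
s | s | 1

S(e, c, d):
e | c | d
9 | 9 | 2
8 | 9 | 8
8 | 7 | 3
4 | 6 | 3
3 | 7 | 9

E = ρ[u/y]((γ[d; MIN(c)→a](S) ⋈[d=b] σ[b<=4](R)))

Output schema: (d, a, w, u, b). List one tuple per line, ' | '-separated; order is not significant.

Stepwise |·|:
  S → 5
  γ[d; MIN(c)→a](S) → 4
  R → 6
  σ[b<=4](R) → 4
  (γ[d; MIN(c)→a](S) ⋈[d=b] σ[b<=4](R)) → 3
  ρ[u/y]((γ[d; MIN(c)→a](S) ⋈[d=b] σ[b<=4](R))) → 3

== RESULT ==
d | a | w | u | b
2 | 9 | p | p | 2
2 | 9 | s | q | 2
3 | 6 | q | p | 3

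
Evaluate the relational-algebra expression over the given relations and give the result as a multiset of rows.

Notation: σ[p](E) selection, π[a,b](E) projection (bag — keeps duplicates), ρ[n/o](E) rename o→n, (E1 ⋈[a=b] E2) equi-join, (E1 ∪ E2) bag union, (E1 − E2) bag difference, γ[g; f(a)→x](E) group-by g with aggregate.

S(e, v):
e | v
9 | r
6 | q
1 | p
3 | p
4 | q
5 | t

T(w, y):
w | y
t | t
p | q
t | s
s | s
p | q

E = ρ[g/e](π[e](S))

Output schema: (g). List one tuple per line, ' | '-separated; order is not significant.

Per-node cardinality:
  S → 6
  π[e](S) → 6
  ρ[g/e](π[e](S)) → 6

== RESULT ==
g
1
3
4
5
6
9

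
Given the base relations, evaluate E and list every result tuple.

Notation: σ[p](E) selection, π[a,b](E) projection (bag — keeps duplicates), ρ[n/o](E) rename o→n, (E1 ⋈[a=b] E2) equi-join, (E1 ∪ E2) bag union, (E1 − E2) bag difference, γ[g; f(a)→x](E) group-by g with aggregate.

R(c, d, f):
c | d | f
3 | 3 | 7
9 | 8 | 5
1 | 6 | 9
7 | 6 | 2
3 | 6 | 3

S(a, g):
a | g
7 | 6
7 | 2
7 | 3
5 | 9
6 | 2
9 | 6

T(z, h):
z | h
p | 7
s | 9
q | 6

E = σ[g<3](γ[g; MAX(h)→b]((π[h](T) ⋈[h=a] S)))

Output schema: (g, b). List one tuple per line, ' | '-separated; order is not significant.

Row counts bottom-up:
  T → 3
  π[h](T) → 3
  S → 6
  (π[h](T) ⋈[h=a] S) → 5
  γ[g; MAX(h)→b]((π[h](T) ⋈[h=a] S)) → 3
  σ[g<3](γ[g; MAX(h)→b]((π[h](T) ⋈[h=a] S))) → 1

== RESULT ==
g | b
2 | 7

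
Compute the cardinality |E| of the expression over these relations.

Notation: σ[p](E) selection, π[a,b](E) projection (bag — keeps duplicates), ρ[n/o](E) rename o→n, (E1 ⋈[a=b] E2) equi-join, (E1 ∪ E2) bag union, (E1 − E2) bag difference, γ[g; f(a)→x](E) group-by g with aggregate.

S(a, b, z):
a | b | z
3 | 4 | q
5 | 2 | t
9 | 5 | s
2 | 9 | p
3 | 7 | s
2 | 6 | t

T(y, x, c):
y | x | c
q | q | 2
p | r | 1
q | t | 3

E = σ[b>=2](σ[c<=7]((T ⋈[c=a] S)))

Per-node cardinality:
  T → 3
  S → 6
  (T ⋈[c=a] S) → 4
  σ[c<=7]((T ⋈[c=a] S)) → 4
  σ[b>=2](σ[c<=7]((T ⋈[c=a] S))) → 4

|E| = 4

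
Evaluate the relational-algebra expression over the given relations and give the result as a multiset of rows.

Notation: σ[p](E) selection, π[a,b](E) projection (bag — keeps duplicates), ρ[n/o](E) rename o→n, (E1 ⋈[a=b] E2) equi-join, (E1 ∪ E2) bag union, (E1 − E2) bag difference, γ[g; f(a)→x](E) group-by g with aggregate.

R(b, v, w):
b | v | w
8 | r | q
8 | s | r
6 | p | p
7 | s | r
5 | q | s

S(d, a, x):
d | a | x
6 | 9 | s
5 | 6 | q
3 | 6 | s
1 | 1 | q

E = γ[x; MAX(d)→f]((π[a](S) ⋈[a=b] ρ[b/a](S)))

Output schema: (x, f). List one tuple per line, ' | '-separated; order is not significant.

Row counts bottom-up:
  S → 4
  π[a](S) → 4
  S → 4
  ρ[b/a](S) → 4
  (π[a](S) ⋈[a=b] ρ[b/a](S)) → 6
  γ[x; MAX(d)→f]((π[a](S) ⋈[a=b] ρ[b/a](S))) → 2

== RESULT ==
x | f
q | 5
s | 6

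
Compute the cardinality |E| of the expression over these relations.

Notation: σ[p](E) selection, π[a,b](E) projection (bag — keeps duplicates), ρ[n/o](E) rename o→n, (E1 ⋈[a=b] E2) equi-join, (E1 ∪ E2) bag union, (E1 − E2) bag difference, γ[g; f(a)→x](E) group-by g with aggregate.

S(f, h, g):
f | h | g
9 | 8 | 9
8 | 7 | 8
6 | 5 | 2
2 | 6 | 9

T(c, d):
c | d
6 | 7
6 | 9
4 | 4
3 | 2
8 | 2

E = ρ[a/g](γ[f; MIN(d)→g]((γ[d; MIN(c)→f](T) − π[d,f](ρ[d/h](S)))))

Subexpression sizes:
  T → 5
  γ[d; MIN(c)→f](T) → 4
  S → 4
  ρ[d/h](S) → 4
  π[d,f](ρ[d/h](S)) → 4
  (γ[d; MIN(c)→f](T) − π[d,f](ρ[d/h](S))) → 4
  γ[f; MIN(d)→g]((γ[d; MIN(c)→f](T) − π[d,f](ρ[d/h](S)))) → 3
  ρ[a/g](γ[f; MIN(d)→g]((γ[d; MIN(c)→f](T) − π[d,f](ρ[d/h](S))))) → 3

|E| = 3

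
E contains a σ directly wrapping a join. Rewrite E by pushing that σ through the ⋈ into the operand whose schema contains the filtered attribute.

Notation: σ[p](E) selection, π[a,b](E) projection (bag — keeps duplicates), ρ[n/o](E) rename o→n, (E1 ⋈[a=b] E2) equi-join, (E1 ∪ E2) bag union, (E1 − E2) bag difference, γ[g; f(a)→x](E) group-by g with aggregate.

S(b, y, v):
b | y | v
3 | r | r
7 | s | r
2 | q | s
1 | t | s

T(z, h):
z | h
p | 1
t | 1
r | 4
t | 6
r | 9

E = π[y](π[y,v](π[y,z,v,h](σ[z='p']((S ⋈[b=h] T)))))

σ filters on z, owned by the right side.
E' = π[y](π[y,v](π[y,z,v,h]((S ⋈[b=h] σ[z='p'](T)))))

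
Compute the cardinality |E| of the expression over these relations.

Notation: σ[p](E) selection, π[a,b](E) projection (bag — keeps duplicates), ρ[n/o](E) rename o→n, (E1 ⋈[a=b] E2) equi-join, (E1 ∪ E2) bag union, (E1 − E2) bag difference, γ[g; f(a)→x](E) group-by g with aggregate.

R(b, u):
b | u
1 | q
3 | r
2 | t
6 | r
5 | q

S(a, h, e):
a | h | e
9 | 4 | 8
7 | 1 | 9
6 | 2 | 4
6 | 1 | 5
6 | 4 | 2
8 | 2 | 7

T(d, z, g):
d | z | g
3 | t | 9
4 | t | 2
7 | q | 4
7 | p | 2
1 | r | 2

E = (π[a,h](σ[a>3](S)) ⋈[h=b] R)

Stepwise |·|:
  S → 6
  σ[a>3](S) → 6
  π[a,h](σ[a>3](S)) → 6
  R → 5
  (π[a,h](σ[a>3](S)) ⋈[h=b] R) → 4

|E| = 4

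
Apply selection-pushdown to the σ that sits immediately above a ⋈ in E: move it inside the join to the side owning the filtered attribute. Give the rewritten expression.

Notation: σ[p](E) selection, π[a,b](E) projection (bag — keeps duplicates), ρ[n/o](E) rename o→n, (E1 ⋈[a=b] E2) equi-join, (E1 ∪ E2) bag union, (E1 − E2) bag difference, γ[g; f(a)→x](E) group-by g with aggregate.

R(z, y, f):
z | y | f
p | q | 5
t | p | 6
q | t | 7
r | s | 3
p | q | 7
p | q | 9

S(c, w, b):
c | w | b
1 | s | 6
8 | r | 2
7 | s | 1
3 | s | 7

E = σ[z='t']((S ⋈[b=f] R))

σ filters on z, owned by the right side.
E' = (S ⋈[b=f] σ[z='t'](R))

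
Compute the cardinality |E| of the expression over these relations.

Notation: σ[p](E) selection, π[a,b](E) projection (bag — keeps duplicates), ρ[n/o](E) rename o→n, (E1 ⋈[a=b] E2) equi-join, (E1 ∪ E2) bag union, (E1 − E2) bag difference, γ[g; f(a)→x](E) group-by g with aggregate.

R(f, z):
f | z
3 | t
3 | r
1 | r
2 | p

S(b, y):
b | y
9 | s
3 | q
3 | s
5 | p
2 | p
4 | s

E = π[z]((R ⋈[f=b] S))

Stepwise |·|:
  R → 4
  S → 6
  (R ⋈[f=b] S) → 5
  π[z]((R ⋈[f=b] S)) → 5

|E| = 5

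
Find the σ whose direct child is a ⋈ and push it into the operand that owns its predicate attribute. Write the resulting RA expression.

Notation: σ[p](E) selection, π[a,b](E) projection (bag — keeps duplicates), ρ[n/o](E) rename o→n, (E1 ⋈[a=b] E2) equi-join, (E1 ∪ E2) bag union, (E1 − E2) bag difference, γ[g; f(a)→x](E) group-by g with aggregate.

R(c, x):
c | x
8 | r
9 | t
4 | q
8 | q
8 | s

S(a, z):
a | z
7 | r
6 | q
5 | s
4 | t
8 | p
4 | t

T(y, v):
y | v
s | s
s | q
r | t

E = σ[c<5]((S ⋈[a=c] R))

σ filters on c, owned by the right side.
E' = (S ⋈[a=c] σ[c<5](R))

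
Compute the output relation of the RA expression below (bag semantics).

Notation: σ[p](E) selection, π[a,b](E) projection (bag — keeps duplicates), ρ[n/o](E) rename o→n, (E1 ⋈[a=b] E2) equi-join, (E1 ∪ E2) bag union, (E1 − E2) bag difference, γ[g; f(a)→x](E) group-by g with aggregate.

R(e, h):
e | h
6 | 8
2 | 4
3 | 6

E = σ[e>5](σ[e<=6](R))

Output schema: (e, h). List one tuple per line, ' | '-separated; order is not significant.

Stepwise |·|:
  R → 3
  σ[e<=6](R) → 3
  σ[e>5](σ[e<=6](R)) → 1

== RESULT ==
e | h
6 | 8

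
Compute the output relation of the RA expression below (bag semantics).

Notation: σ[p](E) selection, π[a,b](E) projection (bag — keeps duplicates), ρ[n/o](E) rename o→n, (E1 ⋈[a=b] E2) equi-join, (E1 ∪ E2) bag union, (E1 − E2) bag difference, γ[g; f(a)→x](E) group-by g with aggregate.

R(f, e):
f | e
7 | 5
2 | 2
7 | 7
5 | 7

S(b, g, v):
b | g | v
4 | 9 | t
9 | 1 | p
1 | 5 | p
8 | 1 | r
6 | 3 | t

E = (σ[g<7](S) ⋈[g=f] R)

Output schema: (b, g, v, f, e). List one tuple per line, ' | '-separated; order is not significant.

Per-node cardinality:
  S → 5
  σ[g<7](S) → 4
  R → 4
  (σ[g<7](S) ⋈[g=f] R) → 1

== RESULT ==
b | g | v | f | e
1 | 5 | p | 5 | 7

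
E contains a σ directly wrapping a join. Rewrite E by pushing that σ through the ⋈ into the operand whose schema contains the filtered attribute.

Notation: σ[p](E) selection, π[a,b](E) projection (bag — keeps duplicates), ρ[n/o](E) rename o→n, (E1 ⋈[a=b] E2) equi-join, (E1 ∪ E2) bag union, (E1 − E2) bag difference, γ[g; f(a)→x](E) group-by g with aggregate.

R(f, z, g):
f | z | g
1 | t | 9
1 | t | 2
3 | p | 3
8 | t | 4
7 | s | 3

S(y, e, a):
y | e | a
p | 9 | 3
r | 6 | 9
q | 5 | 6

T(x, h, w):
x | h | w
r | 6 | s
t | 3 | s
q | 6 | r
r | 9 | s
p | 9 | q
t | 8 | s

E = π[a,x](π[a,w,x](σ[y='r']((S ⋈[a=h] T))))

σ filters on y, owned by the left side.
E' = π[a,x](π[a,w,x]((σ[y='r'](S) ⋈[a=h] T)))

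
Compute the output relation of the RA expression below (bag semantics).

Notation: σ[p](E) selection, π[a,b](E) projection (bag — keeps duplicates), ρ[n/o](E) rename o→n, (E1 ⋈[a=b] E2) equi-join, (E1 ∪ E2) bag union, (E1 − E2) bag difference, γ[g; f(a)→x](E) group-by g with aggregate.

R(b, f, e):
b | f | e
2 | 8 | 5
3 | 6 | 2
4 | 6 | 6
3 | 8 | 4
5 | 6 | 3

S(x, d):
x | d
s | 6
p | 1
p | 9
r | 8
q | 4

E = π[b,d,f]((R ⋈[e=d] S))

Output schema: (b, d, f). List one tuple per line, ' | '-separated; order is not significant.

Per-node cardinality:
  R → 5
  S → 5
  (R ⋈[e=d] S) → 2
  π[b,d,f]((R ⋈[e=d] S)) → 2

== RESULT ==
b | d | f
3 | 4 | 8
4 | 6 | 6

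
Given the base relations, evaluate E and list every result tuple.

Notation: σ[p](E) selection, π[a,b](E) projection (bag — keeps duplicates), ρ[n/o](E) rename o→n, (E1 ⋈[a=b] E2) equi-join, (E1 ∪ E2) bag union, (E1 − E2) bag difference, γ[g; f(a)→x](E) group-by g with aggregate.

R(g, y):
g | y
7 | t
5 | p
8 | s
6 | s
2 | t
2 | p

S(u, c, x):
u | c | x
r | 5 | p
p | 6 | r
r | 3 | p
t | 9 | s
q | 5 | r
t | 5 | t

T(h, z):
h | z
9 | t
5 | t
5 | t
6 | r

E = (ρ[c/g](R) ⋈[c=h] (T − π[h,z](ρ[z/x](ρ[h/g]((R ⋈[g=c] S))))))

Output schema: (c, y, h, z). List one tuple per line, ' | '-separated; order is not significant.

Per-node cardinality:
  R → 6
  ρ[c/g](R) → 6
  T → 4
  R → 6
  S → 6
  (R ⋈[g=c] S) → 4
  ρ[h/g]((R ⋈[g=c] S)) → 4
  ρ[z/x](ρ[h/g]((R ⋈[g=c] S))) → 4
  π[h,z](ρ[z/x](ρ[h/g]((R ⋈[g=c] S)))) → 4
  (T − π[h,z](ρ[z/x](ρ[h/g]((R ⋈[g=c] S))))) → 2
  (ρ[c/g](R) ⋈[c=h] (T − π[h,z](ρ[z/x](ρ[h/g]((R ⋈[g=c] S)))))) → 1

== RESULT ==
c | y | h | z
5 | p | 5 | t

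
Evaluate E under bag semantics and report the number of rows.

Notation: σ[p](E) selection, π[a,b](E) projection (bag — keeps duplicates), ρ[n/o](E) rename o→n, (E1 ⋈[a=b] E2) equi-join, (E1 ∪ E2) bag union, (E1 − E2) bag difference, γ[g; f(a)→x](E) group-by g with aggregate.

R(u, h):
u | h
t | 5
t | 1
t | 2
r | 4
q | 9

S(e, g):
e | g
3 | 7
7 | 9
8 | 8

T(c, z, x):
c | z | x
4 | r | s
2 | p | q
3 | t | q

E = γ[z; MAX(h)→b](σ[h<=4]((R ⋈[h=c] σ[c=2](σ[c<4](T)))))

Subexpression sizes:
  R → 5
  T → 3
  σ[c<4](T) → 2
  σ[c=2](σ[c<4](T)) → 1
  (R ⋈[h=c] σ[c=2](σ[c<4](T))) → 1
  σ[h<=4]((R ⋈[h=c] σ[c=2](σ[c<4](T)))) → 1
  γ[z; MAX(h)→b](σ[h<=4]((R ⋈[h=c] σ[c=2](σ[c<4](T))))) → 1

|E| = 1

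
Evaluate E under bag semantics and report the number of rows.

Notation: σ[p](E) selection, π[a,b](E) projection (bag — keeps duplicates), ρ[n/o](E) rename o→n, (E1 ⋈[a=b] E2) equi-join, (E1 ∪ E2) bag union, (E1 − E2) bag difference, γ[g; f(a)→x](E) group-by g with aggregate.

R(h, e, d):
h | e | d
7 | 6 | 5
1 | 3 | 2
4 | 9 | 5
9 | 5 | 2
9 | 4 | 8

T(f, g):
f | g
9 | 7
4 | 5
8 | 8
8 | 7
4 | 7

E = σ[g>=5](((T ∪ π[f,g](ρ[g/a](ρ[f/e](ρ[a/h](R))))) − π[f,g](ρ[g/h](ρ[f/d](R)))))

Stepwise |·|:
  T → 5
  R → 5
  ρ[a/h](R) → 5
  ρ[f/e](ρ[a/h](R)) → 5
  ρ[g/a](ρ[f/e](ρ[a/h](R))) → 5
  π[f,g](ρ[g/a](ρ[f/e](ρ[a/h](R)))) → 5
  (T ∪ π[f,g](ρ[g/a](ρ[f/e](ρ[a/h](R))))) → 10
  R → 5
  ρ[f/d](R) → 5
  ρ[g/h](ρ[f/d](R)) → 5
  π[f,g](ρ[g/h](ρ[f/d](R))) → 5
  ((T ∪ π[f,g](ρ[g/a](ρ[f/e](ρ[a/h](R))))) − π[f,g](ρ[g/h](ρ[f/d](R)))) → 10
  σ[g>=5](((T ∪ π[f,g](ρ[g/a](ρ[f/e](ρ[a/h](R))))) − π[f,g](ρ[g/h](ρ[f/d](R))))) → 8

|E| = 8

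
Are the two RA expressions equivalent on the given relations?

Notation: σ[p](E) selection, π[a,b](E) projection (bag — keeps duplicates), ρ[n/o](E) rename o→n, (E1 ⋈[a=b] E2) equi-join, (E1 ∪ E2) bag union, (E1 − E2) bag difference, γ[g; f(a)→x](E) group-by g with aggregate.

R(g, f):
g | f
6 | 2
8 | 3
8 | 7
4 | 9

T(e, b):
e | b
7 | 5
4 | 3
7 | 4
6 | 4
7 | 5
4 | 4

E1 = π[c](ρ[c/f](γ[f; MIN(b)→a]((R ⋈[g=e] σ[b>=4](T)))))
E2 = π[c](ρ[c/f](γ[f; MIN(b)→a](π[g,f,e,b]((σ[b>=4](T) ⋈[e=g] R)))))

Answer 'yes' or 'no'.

E1 subexpression sizes:
  R → 4
  T → 6
  σ[b>=4](T) → 5
  (R ⋈[g=e] σ[b>=4](T)) → 2
  γ[f; MIN(b)→a]((R ⋈[g=e] σ[b>=4](T))) → 2
  ρ[c/f](γ[f; MIN(b)→a]((R ⋈[g=e] σ[b>=4](T)))) → 2
  π[c](ρ[c/f](γ[f; MIN(b)→a]((R ⋈[g=e] σ[b>=4](T))))) → 2
E2 subexpression sizes:
  T → 6
  σ[b>=4](T) → 5
  R → 4
  (σ[b>=4](T) ⋈[e=g] R) → 2
  π[g,f,e,b]((σ[b>=4](T) ⋈[e=g] R)) → 2
  γ[f; MIN(b)→a](π[g,f,e,b]((σ[b>=4](T) ⋈[e=g] R))) → 2
  ρ[c/f](γ[f; MIN(b)→a](π[g,f,e,b]((σ[b>=4](T) ⋈[e=g] R)))) → 2
  π[c](ρ[c/f](γ[f; MIN(b)→a](π[g,f,e,b]((σ[b>=4](T) ⋈[e=g] R))))) → 2

E1 and E2 produce the same multiset:
c
2
9

yes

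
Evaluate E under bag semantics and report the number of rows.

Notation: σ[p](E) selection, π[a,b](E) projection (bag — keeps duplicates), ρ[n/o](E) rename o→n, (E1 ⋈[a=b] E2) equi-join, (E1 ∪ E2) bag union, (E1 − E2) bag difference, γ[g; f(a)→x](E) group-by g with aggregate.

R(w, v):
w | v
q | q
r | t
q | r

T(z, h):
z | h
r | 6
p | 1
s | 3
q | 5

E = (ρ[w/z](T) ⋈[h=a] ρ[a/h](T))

Subexpression sizes:
  T → 4
  ρ[w/z](T) → 4
  T → 4
  ρ[a/h](T) → 4
  (ρ[w/z](T) ⋈[h=a] ρ[a/h](T)) → 4

|E| = 4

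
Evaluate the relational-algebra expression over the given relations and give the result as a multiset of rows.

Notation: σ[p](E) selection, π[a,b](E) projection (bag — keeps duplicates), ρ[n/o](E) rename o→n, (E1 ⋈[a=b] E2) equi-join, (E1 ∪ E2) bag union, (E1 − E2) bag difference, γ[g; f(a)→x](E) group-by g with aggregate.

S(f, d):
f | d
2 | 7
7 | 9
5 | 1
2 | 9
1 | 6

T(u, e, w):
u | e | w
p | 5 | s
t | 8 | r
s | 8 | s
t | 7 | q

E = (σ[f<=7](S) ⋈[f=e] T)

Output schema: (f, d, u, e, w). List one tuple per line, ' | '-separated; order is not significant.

Stepwise |·|:
  S → 5
  σ[f<=7](S) → 5
  T → 4
  (σ[f<=7](S) ⋈[f=e] T) → 2

== RESULT ==
f | d | u | e | w
5 | 1 | p | 5 | s
7 | 9 | t | 7 | q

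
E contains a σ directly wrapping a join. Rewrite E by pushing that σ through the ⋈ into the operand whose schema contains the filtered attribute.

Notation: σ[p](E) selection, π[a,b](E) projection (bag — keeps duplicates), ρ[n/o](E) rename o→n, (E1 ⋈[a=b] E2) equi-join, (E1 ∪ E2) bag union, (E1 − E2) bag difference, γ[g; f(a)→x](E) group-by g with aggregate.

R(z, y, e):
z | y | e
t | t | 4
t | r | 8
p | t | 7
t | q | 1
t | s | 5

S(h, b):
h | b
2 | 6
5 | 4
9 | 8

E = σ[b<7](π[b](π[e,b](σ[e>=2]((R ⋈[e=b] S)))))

σ filters on e, owned by the left side.
E' = σ[b<7](π[b](π[e,b]((σ[e>=2](R) ⋈[e=b] S))))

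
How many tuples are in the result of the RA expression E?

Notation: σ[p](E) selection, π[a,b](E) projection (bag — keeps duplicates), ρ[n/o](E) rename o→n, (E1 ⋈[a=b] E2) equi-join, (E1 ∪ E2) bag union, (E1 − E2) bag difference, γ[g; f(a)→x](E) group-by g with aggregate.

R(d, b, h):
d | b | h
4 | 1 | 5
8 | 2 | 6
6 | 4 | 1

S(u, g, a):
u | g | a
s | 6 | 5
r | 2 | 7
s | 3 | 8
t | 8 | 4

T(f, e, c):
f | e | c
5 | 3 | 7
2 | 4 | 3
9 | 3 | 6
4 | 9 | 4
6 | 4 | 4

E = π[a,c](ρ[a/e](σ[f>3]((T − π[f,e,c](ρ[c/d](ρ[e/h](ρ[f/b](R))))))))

Subexpression sizes:
  T → 5
  R → 3
  ρ[f/b](R) → 3
  ρ[e/h](ρ[f/b](R)) → 3
  ρ[c/d](ρ[e/h](ρ[f/b](R))) → 3
  π[f,e,c](ρ[c/d](ρ[e/h](ρ[f/b](R)))) → 3
  (T − π[f,e,c](ρ[c/d](ρ[e/h](ρ[f/b](R))))) → 5
  σ[f>3]((T − π[f,e,c](ρ[c/d](ρ[e/h](ρ[f/b](R)))))) → 4
  ρ[a/e](σ[f>3]((T − π[f,e,c](ρ[c/d](ρ[e/h](ρ[f/b](R))))))) → 4
  π[a,c](ρ[a/e](σ[f>3]((T − π[f,e,c](ρ[c/d](ρ[e/h](ρ[f/b](R)))))))) → 4

|E| = 4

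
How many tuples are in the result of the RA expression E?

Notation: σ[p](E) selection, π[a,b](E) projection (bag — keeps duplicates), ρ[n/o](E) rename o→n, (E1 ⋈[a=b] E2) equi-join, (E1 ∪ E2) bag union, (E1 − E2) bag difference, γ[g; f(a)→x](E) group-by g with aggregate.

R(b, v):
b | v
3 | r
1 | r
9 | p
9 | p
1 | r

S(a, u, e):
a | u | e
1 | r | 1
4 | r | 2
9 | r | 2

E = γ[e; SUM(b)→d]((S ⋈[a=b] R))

Stepwise |·|:
  S → 3
  R → 5
  (S ⋈[a=b] R) → 4
  γ[e; SUM(b)→d]((S ⋈[a=b] R)) → 2

|E| = 2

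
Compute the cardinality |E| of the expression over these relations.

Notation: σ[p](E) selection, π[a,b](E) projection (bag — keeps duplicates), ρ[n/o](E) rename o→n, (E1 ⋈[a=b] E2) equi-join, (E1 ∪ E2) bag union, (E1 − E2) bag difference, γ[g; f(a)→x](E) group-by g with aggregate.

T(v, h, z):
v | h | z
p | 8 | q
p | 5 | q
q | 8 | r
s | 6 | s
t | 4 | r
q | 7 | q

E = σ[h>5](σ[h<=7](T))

Subexpression sizes:
  T → 6
  σ[h<=7](T) → 4
  σ[h>5](σ[h<=7](T)) → 2

|E| = 2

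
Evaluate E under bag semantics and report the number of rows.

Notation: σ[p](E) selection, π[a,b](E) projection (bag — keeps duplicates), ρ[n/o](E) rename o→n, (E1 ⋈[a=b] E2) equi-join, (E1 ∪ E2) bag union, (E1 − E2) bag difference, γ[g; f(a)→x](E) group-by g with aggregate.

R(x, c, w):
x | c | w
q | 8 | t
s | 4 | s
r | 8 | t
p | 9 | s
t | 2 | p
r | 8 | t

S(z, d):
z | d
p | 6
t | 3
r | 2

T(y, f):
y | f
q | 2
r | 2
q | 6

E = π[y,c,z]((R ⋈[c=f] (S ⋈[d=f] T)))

Stepwise |·|:
  R → 6
  S → 3
  T → 3
  (S ⋈[d=f] T) → 3
  (R ⋈[c=f] (S ⋈[d=f] T)) → 2
  π[y,c,z]((R ⋈[c=f] (S ⋈[d=f] T))) → 2

|E| = 2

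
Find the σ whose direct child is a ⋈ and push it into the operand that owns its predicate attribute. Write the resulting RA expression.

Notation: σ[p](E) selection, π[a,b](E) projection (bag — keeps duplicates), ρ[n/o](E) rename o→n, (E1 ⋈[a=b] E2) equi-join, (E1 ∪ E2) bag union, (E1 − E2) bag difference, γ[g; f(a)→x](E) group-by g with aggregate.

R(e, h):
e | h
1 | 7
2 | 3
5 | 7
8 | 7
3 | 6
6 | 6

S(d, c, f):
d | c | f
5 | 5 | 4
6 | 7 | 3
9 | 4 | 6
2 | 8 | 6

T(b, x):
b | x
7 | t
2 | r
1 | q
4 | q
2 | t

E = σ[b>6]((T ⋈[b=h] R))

σ filters on b, owned by the left side.
E' = (σ[b>6](T) ⋈[b=h] R)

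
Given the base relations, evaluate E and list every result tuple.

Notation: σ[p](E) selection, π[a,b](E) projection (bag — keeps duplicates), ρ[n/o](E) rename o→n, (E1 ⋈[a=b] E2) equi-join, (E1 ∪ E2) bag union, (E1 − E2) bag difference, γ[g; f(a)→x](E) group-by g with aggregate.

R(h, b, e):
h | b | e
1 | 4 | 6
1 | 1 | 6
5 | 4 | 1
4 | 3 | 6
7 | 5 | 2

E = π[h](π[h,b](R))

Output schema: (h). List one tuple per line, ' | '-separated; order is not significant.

Row counts bottom-up:
  R → 5
  π[h,b](R) → 5
  π[h](π[h,b](R)) → 5

== RESULT ==
h
1
1
4
5
7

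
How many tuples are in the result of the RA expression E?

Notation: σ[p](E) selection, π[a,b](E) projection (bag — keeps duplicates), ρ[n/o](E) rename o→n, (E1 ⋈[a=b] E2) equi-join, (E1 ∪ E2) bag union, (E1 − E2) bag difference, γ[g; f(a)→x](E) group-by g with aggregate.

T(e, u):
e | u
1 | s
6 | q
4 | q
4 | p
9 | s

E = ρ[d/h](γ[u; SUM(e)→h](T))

Row counts bottom-up:
  T → 5
  γ[u; SUM(e)→h](T) → 3
  ρ[d/h](γ[u; SUM(e)→h](T)) → 3

|E| = 3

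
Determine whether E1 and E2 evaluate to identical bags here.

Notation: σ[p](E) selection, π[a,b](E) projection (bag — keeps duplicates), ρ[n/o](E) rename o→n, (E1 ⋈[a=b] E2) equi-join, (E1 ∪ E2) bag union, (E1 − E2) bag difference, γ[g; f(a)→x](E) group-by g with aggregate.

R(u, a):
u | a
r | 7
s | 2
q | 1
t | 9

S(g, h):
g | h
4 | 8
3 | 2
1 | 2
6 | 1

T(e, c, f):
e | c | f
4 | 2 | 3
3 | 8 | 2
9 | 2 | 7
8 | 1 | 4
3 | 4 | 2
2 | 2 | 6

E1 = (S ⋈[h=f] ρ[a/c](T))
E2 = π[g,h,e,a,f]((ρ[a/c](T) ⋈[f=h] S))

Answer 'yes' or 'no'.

E1 per-node cardinality:
  S → 4
  T → 6
  ρ[a/c](T) → 6
  (S ⋈[h=f] ρ[a/c](T)) → 4
E2 per-node cardinality:
  T → 6
  ρ[a/c](T) → 6
  S → 4
  (ρ[a/c](T) ⋈[f=h] S) → 4
  π[g,h,e,a,f]((ρ[a/c](T) ⋈[f=h] S)) → 4

E1 and E2 produce the same multiset:
g | h | e | a | f
1 | 2 | 3 | 4 | 2
1 | 2 | 3 | 8 | 2
3 | 2 | 3 | 4 | 2
3 | 2 | 3 | 8 | 2

yes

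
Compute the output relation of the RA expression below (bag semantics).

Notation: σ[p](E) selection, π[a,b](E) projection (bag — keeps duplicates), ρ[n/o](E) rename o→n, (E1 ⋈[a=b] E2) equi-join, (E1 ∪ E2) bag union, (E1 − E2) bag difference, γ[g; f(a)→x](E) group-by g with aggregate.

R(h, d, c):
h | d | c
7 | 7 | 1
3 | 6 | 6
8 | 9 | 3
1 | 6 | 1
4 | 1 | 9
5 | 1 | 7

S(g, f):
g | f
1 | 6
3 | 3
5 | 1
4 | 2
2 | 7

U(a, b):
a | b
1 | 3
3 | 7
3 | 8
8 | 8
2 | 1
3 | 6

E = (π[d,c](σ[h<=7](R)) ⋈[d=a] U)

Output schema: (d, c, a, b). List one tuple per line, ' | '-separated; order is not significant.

Per-node cardinality:
  R → 6
  σ[h<=7](R) → 5
  π[d,c](σ[h<=7](R)) → 5
  U → 6
  (π[d,c](σ[h<=7](R)) ⋈[d=a] U) → 2

== RESULT ==
d | c | a | b
1 | 7 | 1 | 3
1 | 9 | 1 | 3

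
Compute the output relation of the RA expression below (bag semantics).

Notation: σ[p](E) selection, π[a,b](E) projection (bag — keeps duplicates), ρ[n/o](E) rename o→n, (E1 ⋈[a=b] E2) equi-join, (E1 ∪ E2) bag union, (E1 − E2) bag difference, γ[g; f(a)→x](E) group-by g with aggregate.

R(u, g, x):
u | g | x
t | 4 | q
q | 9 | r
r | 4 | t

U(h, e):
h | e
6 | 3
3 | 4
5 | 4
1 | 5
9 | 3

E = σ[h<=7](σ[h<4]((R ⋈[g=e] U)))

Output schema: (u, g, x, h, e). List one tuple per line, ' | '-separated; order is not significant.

Per-node cardinality:
  R → 3
  U → 5
  (R ⋈[g=e] U) → 4
  σ[h<4]((R ⋈[g=e] U)) → 2
  σ[h<=7](σ[h<4]((R ⋈[g=e] U))) → 2

== RESULT ==
u | g | x | h | e
r | 4 | t | 3 | 4
t | 4 | q | 3 | 4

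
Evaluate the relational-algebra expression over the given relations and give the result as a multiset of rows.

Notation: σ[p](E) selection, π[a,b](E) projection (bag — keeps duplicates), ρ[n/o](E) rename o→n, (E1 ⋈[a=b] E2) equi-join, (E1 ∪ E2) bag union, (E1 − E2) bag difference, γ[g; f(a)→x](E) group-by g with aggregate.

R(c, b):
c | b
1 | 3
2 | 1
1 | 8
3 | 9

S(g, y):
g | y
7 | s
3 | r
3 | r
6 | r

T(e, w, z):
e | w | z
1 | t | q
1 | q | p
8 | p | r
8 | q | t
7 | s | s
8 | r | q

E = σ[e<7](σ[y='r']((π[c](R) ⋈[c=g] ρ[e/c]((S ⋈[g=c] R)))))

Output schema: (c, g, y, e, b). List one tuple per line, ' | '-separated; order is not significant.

Row counts bottom-up:
  R → 4
  π[c](R) → 4
  S → 4
  R → 4
  (S ⋈[g=c] R) → 2
  ρ[e/c]((S ⋈[g=c] R)) → 2
  (π[c](R) ⋈[c=g] ρ[e/c]((S ⋈[g=c] R))) → 2
  σ[y='r']((π[c](R) ⋈[c=g] ρ[e/c]((S ⋈[g=c] R)))) → 2
  σ[e<7](σ[y='r']((π[c](R) ⋈[c=g] ρ[e/c]((S ⋈[g=c] R))))) → 2

== RESULT ==
c | g | y | e | b
3 | 3 | r | 3 | 9
3 | 3 | r | 3 | 9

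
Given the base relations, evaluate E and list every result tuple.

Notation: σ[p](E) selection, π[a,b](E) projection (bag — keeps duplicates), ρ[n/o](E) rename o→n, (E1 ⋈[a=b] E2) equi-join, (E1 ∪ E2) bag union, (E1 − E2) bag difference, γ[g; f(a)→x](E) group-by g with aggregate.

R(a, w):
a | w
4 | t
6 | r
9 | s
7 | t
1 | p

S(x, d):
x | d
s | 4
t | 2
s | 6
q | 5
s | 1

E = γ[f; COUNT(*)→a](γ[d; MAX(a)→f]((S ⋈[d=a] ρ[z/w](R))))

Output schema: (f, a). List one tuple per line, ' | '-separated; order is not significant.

Row counts bottom-up:
  S → 5
  R → 5
  ρ[z/w](R) → 5
  (S ⋈[d=a] ρ[z/w](R)) → 3
  γ[d; MAX(a)→f]((S ⋈[d=a] ρ[z/w](R))) → 3
  γ[f; COUNT(*)→a](γ[d; MAX(a)→f]((S ⋈[d=a] ρ[z/w](R)))) → 3

== RESULT ==
f | a
1 | 1
4 | 1
6 | 1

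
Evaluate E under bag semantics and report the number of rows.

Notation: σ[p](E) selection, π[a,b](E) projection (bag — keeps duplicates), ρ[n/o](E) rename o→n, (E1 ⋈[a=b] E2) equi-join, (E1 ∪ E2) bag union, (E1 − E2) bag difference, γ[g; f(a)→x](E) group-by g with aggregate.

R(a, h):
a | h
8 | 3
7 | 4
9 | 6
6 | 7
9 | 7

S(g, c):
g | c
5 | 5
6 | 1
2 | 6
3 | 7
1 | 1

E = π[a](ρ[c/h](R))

Row counts bottom-up:
  R → 5
  ρ[c/h](R) → 5
  π[a](ρ[c/h](R)) → 5

|E| = 5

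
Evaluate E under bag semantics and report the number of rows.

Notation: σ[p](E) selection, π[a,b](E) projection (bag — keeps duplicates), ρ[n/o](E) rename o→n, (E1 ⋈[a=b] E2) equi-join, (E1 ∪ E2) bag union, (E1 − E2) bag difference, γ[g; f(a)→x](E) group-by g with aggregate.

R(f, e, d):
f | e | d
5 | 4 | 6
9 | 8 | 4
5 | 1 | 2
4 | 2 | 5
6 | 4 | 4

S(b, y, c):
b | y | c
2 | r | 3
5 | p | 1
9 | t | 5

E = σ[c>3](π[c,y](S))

Row counts bottom-up:
  S → 3
  π[c,y](S) → 3
  σ[c>3](π[c,y](S)) → 1

|E| = 1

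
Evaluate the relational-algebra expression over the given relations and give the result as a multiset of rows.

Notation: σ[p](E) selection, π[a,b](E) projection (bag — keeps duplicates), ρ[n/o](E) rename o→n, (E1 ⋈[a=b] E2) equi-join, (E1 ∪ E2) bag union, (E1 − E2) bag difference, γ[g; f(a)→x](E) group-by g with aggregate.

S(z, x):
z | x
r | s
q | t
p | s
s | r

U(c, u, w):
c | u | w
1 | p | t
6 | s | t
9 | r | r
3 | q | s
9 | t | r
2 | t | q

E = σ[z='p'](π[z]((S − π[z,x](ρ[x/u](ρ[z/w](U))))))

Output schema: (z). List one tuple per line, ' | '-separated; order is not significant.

Subexpression sizes:
  S → 4
  U → 6
  ρ[z/w](U) → 6
  ρ[x/u](ρ[z/w](U)) → 6
  π[z,x](ρ[x/u](ρ[z/w](U))) → 6
  (S − π[z,x](ρ[x/u](ρ[z/w](U)))) → 3
  π[z]((S − π[z,x](ρ[x/u](ρ[z/w](U))))) → 3
  σ[z='p'](π[z]((S − π[z,x](ρ[x/u](ρ[z/w](U)))))) → 1

== RESULT ==
z
p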